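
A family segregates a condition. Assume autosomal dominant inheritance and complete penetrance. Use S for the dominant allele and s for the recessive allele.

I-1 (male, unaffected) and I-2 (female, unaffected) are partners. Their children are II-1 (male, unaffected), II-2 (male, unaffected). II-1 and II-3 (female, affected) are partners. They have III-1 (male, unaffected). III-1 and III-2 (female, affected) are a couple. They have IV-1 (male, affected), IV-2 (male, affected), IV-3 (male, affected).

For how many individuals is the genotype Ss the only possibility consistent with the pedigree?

Obligate heterozygotes: II-3 is affected so carries S and passed s to III-1 (ss), so II-3 is Ss; IV-1 is affected so carries S and received s from III-1 (ss), so IV-1 is Ss; IV-2 is affected so carries S and received s from III-1 (ss), so IV-2 is Ss; IV-3 is affected so carries S and received s from III-1 (ss), so IV-3 is Ss.
Every other individual is either homozygous by phenotype or has at least one consistent homozygous assignment, so the count is 4.

4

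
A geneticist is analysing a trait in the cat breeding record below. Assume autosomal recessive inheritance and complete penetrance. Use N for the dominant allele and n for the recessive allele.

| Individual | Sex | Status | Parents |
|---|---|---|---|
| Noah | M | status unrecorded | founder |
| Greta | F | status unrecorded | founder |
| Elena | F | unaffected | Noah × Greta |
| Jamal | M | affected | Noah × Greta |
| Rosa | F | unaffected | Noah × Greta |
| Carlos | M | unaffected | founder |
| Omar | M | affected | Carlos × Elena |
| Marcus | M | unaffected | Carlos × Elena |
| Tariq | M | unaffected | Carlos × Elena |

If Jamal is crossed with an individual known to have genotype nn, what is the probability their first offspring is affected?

1

Jamal is affected, so Jamal is nn.
The cross gives 1 nn, so P(offspring is affected) = 1.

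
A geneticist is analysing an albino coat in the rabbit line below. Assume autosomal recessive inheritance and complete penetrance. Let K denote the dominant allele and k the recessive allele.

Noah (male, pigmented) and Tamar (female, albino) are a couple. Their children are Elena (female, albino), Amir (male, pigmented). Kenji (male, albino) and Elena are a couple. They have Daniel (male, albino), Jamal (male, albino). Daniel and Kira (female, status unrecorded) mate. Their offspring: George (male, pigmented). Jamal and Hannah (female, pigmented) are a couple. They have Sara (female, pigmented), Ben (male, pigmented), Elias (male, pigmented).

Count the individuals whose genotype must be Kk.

Obligate heterozygotes: Noah is pigmented so carries K and passed k to Elena (kk), so Noah is Kk; Amir is pigmented so carries K and received k from Tamar (kk), so Amir is Kk; George is pigmented so carries K and received k from Daniel (kk), so George is Kk; Sara is pigmented so carries K and received k from Jamal (kk), so Sara is Kk; Ben is pigmented so carries K and received k from Jamal (kk), so Ben is Kk; Elias is pigmented so carries K and received k from Jamal (kk), so Elias is Kk.
Every other individual is either homozygous by phenotype or has at least one consistent homozygous assignment, so the count is 6.

6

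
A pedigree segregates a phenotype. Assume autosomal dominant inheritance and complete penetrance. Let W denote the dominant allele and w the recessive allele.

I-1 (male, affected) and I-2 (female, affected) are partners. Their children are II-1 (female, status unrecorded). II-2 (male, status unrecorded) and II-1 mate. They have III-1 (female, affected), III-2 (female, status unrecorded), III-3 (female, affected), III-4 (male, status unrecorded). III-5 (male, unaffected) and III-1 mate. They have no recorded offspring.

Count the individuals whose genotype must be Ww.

No individual's genotype is forced to Ww by the pedigree, so the count is 0.

0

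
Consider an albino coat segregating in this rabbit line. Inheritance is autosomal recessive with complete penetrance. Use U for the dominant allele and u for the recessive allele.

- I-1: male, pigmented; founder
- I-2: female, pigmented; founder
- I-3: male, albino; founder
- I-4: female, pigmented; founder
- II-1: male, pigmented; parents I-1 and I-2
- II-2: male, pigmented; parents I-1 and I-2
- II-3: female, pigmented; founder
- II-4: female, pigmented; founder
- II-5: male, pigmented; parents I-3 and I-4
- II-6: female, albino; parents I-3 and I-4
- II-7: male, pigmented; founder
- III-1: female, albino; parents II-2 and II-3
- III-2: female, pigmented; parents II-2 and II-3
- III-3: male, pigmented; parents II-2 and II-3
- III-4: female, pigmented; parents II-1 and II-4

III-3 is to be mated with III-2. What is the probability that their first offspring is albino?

1/9

II-2 is pigmented so carries U and passed u to III-1 (uu), so II-2 is Uu.
II-3 is pigmented so carries U and passed u to III-1 (uu), so II-3 is Uu.
III-3 is a pigmented offspring of II-2 (Uu) × II-3 (Uu), whose cross gives 1/4 UU : 1/2 Uu : 1/4 uu; conditioning on being pigmented, III-3 is UU with probability 1/3, Uu with probability 2/3.
III-2 is a pigmented offspring of II-2 (Uu) × II-3 (Uu), whose cross gives 1/4 UU : 1/2 Uu : 1/4 uu; conditioning on being pigmented, III-2 is UU with probability 1/3, Uu with probability 2/3.
Summing over parental genotype combinations, P(offspring is albino) = 4/9·1/4 = 1/9.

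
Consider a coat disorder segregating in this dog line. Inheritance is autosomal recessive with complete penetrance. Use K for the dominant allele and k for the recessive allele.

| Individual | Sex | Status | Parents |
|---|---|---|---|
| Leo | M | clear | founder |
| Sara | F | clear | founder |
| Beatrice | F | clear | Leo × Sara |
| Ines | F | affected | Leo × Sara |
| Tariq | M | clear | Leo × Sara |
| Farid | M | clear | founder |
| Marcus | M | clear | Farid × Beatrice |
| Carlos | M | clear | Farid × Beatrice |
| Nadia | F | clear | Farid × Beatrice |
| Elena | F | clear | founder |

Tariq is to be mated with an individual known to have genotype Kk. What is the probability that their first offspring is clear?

5/6

Leo is clear so carries K and passed k to Ines (kk), so Leo is Kk.
Sara is clear so carries K and passed k to Ines (kk), so Sara is Kk.
Tariq is a clear offspring of Leo (Kk) × Sara (Kk), whose cross gives 1/4 KK : 1/2 Kk : 1/4 kk; conditioning on being clear, Tariq is KK with probability 1/3, Kk with probability 2/3.
Summing over parental genotype combinations, P(offspring is clear) = 1/3·1 + 2/3·3/4 = 5/6.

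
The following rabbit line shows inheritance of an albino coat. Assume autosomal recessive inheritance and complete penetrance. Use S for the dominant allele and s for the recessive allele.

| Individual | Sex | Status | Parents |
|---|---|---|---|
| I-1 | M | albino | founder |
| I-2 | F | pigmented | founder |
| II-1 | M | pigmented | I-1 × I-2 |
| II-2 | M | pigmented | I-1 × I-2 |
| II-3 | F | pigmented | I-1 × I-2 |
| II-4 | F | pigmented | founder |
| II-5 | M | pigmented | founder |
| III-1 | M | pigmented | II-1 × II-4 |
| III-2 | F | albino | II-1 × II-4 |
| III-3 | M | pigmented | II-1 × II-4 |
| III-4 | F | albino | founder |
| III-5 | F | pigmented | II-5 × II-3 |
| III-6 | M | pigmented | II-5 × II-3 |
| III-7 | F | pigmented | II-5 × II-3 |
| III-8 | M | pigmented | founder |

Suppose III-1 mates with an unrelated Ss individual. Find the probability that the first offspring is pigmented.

5/6

II-1 is pigmented so carries S and received s from I-1 (ss), so II-1 is Ss.
II-4 is pigmented so carries S and passed s to III-2 (ss), so II-4 is Ss.
III-1 is a pigmented offspring of II-1 (Ss) × II-4 (Ss), whose cross gives 1/4 SS : 1/2 Ss : 1/4 ss; conditioning on being pigmented, III-1 is SS with probability 1/3, Ss with probability 2/3.
Summing over parental genotype combinations, P(offspring is pigmented) = 1/3·1 + 2/3·3/4 = 5/6.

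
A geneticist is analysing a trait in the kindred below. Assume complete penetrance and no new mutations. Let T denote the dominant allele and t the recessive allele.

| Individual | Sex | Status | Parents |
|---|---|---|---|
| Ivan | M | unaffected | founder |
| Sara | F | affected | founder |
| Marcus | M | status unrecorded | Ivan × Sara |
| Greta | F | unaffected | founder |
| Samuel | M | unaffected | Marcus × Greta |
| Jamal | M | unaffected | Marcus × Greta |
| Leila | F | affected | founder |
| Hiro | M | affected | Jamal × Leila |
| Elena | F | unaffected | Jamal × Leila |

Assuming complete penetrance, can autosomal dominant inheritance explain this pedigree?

A consistent assignment under autosomal dominant exists: Ivan tt, Sara TT, Marcus Tt, Greta tt, Samuel tt, Jamal tt, Leila Tt, Hiro Tt, Elena tt.
In this assignment every recorded phenotype matches its genotype and every non-founder's genotype is obtainable from its parents' genotypes, so the pedigree is consistent.

Yes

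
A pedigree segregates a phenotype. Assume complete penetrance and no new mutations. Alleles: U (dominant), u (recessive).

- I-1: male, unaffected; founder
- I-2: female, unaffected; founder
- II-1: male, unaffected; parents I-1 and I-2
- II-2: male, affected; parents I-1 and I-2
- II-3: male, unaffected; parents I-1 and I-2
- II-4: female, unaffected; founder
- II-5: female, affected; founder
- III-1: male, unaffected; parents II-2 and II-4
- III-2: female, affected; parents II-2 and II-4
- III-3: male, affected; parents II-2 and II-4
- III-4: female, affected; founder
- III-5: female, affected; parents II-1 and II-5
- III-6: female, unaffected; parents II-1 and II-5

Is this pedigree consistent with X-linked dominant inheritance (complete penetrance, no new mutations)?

No

Under X-linked dominant, II-2 (affected, male) cannot arise from I-1 (unaffected) × I-2 (unaffected).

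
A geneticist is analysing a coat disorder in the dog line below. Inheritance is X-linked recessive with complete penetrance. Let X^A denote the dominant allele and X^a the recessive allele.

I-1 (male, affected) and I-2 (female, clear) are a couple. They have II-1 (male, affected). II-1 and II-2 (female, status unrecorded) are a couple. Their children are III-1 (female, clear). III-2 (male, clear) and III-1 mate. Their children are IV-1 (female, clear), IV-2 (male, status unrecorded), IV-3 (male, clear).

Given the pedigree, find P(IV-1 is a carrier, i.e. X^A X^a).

1/2

III-2 is clear, so III-2 is X^A Y.
III-1 is clear so carries A and received a from II-1 (X^a Y), so III-1 is X^A X^a.
Their cross gives offspring ratios 1/2 X^A X^A : 1/2 X^A X^a. Conditioning on IV-1 being clear, P(X^A X^a) = 1/2 / 1 = 1/2.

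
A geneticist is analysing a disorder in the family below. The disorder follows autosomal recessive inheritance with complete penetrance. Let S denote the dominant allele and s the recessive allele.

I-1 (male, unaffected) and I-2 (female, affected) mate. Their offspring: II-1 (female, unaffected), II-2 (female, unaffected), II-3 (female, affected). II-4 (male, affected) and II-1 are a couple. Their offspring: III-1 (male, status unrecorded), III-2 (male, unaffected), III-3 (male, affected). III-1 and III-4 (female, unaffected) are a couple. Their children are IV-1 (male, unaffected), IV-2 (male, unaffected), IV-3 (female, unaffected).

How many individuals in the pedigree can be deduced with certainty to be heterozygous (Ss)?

4

Obligate heterozygotes: I-1 is unaffected so carries S and passed s to II-3 (ss), so I-1 is Ss; II-1 is unaffected so carries S and received s from I-2 (ss), so II-1 is Ss; II-2 is unaffected so carries S and received s from I-2 (ss), so II-2 is Ss; III-2 is unaffected so carries S and received s from II-4 (ss), so III-2 is Ss.
Every other individual is either homozygous by phenotype or has at least one consistent homozygous assignment, so the count is 4.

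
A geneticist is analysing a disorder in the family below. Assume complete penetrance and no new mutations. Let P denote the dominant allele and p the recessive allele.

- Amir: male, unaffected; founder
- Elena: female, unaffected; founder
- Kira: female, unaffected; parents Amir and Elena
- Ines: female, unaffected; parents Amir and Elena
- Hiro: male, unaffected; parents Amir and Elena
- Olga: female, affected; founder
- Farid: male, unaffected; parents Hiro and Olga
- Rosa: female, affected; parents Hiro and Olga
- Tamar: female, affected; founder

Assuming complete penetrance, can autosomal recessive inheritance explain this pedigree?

A consistent assignment under autosomal recessive exists: Amir PP, Elena Pp, Kira PP, Ines PP, Hiro Pp, Olga pp, Farid Pp, Rosa pp, Tamar pp.
In this assignment every recorded phenotype matches its genotype and every non-founder's genotype is obtainable from its parents' genotypes, so the pedigree is consistent.

Yes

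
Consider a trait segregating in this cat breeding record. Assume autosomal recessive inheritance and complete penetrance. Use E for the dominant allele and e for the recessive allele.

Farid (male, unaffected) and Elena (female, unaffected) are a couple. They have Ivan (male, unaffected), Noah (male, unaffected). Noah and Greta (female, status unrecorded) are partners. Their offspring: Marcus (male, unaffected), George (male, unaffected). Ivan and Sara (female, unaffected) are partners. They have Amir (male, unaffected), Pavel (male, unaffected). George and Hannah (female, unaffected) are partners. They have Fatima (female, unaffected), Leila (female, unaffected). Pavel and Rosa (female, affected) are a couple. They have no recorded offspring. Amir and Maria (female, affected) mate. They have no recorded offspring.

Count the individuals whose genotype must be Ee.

No individual's genotype is forced to Ee by the pedigree, so the count is 0.

0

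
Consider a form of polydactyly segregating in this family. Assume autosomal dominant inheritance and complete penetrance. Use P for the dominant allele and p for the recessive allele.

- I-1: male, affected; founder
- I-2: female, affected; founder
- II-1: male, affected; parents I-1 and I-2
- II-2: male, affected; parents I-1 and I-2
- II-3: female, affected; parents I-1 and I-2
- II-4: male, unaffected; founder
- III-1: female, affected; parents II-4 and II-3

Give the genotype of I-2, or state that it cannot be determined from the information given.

cannot be determined

I-2's phenotype allows PP or Pp, and no parent or child forces a single allele at both positions; consistent genotype assignments exist with I-2 as PP or Pp.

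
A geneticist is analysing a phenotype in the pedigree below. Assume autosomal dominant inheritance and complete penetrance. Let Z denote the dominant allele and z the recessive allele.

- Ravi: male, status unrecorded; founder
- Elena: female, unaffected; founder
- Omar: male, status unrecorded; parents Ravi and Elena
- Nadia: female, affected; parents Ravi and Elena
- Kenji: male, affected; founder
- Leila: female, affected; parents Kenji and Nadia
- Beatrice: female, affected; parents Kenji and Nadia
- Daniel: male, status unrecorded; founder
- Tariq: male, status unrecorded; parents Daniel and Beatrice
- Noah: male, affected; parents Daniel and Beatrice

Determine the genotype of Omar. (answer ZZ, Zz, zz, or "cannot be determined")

cannot be determined

Omar's phenotype is unrecorded, and no parent or child forces a single allele at both positions; consistent genotype assignments exist with Omar as Zz or zz.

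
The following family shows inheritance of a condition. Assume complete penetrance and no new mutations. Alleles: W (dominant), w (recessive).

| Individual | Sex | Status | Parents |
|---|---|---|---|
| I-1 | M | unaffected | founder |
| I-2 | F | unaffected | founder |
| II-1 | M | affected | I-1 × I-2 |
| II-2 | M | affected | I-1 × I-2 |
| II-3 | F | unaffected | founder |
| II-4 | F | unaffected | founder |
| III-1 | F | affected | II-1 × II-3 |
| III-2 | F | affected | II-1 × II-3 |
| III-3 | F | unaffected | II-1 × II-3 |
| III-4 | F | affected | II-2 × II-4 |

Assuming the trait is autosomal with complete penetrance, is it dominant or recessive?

recessive

I-1 and I-2 are both unaffected yet have an affected child II-1. Under dominance, an affected child requires at least one affected parent, so the trait cannot be dominant.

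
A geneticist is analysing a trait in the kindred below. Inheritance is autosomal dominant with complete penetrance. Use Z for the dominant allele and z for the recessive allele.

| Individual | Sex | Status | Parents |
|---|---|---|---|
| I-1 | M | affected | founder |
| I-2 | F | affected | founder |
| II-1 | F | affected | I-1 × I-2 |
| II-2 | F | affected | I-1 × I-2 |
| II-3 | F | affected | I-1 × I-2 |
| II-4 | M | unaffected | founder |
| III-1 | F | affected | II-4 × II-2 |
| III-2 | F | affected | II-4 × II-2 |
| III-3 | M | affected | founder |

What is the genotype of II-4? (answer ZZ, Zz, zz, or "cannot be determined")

II-4 is unaffected, so II-4 is zz.

zz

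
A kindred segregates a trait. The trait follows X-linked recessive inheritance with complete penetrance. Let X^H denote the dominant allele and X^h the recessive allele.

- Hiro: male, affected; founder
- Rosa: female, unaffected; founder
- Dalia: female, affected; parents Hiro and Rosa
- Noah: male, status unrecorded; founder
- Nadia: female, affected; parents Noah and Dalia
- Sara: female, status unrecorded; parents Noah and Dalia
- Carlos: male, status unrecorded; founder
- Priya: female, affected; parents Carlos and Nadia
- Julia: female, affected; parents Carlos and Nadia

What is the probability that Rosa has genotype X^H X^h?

Rosa is unaffected so carries H and passed h to Dalia (X^h X^h), so Rosa is X^H X^h, giving P(X^H X^h) = 1.

1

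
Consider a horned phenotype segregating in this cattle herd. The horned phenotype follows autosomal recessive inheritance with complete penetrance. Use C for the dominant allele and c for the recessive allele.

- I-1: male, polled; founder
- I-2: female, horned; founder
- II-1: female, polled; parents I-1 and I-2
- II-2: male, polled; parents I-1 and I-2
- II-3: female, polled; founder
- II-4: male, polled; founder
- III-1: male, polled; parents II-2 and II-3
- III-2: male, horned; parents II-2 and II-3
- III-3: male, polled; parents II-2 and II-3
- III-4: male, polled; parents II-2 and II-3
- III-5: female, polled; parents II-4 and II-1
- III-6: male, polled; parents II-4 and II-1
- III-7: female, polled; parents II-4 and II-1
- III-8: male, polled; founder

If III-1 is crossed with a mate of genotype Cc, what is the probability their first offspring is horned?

II-2 is polled so carries C and received c from I-2 (cc), so II-2 is Cc.
II-3 is polled so carries C and passed c to III-2 (cc), so II-3 is Cc.
III-1 is a polled offspring of II-2 (Cc) × II-3 (Cc), whose cross gives 1/4 CC : 1/2 Cc : 1/4 cc; conditioning on being polled, III-1 is CC with probability 1/3, Cc with probability 2/3.
Summing over parental genotype combinations, P(offspring is horned) = 2/3·1/4 = 1/6.

1/6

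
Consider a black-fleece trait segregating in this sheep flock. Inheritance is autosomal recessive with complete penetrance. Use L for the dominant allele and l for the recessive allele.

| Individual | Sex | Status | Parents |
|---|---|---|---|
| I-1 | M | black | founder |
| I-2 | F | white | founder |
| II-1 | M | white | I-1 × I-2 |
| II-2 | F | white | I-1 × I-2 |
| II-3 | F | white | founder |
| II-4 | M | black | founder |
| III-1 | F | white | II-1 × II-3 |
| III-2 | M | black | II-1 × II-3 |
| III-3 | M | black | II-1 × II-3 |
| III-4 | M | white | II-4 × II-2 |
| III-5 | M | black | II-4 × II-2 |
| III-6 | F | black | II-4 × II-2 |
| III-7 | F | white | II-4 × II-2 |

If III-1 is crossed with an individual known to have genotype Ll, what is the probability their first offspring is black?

1/6

II-1 is white so carries L and received l from I-1 (ll), so II-1 is Ll.
II-3 is white so carries L and passed l to III-2 (ll), so II-3 is Ll.
III-1 is a white offspring of II-1 (Ll) × II-3 (Ll), whose cross gives 1/4 LL : 1/2 Ll : 1/4 ll; conditioning on being white, III-1 is LL with probability 1/3, Ll with probability 2/3.
Summing over parental genotype combinations, P(offspring is black) = 2/3·1/4 = 1/6.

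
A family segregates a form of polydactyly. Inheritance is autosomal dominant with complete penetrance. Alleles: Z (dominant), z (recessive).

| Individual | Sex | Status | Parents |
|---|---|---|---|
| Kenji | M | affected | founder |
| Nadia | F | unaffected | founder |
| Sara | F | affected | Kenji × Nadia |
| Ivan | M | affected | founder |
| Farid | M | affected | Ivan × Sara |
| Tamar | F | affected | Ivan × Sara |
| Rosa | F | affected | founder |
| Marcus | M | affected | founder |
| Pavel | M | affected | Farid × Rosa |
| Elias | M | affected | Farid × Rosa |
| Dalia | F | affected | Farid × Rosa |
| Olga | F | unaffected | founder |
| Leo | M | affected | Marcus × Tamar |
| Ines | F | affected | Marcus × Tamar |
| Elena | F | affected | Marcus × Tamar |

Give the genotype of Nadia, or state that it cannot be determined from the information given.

Nadia is unaffected, so Nadia is zz.

zz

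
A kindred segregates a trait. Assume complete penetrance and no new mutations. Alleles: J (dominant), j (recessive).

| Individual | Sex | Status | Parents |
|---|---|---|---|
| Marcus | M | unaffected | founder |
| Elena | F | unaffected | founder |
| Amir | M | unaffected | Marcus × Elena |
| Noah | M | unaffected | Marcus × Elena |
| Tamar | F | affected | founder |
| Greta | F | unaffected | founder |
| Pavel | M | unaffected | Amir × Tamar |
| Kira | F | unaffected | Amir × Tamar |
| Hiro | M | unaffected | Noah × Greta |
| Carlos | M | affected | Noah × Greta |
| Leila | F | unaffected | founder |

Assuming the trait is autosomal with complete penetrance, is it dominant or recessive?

Noah and Greta are both unaffected yet have an affected child Carlos. Under dominance, an affected child requires at least one affected parent, so the trait cannot be dominant.

recessive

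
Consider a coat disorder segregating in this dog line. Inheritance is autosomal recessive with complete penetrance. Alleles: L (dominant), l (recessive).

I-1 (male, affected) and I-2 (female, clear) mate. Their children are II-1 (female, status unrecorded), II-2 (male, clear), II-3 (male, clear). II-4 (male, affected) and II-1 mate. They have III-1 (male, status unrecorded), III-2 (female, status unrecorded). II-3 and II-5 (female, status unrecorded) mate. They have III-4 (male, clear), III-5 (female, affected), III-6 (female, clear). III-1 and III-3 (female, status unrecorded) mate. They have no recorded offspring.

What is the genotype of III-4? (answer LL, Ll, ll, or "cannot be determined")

cannot be determined

III-4's phenotype allows LL or Ll, and no parent or child forces a single allele at both positions; consistent genotype assignments exist with III-4 as LL or Ll.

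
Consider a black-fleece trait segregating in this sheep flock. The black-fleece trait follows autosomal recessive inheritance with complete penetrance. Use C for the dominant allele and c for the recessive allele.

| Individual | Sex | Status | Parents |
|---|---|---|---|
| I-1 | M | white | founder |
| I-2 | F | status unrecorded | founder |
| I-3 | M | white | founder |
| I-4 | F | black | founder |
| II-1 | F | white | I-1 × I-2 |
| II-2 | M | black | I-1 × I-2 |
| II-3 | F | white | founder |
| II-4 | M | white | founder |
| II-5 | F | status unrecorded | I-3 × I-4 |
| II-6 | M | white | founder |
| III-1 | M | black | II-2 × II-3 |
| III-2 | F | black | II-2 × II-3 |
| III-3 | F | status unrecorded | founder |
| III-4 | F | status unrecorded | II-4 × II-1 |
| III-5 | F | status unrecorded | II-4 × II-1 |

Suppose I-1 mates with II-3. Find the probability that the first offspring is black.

1/4

I-1 is white so carries C and passed c to II-2 (cc), so I-1 is Cc.
II-3 is white so carries C and passed c to III-1 (cc), so II-3 is Cc.
The cross gives 1/4 CC : 1/2 Cc : 1/4 cc, so P(offspring is black) = 1/4.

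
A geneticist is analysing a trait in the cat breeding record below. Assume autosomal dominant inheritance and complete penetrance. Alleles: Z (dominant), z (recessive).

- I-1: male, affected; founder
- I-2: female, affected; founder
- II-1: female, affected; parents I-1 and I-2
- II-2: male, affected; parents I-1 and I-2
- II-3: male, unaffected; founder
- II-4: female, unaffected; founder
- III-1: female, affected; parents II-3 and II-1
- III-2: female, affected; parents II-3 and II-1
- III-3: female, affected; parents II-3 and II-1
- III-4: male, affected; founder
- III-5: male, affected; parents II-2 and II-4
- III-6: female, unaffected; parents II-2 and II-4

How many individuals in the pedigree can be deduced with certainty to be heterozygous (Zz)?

Obligate heterozygotes: II-2 is affected so carries Z and passed z to III-6 (zz), so II-2 is Zz; III-1 is affected so carries Z and received z from II-3 (zz), so III-1 is Zz; III-2 is affected so carries Z and received z from II-3 (zz), so III-2 is Zz; III-3 is affected so carries Z and received z from II-3 (zz), so III-3 is Zz; III-5 is affected so carries Z and received z from II-4 (zz), so III-5 is Zz.
Every other individual is either homozygous by phenotype or has at least one consistent homozygous assignment, so the count is 5.

5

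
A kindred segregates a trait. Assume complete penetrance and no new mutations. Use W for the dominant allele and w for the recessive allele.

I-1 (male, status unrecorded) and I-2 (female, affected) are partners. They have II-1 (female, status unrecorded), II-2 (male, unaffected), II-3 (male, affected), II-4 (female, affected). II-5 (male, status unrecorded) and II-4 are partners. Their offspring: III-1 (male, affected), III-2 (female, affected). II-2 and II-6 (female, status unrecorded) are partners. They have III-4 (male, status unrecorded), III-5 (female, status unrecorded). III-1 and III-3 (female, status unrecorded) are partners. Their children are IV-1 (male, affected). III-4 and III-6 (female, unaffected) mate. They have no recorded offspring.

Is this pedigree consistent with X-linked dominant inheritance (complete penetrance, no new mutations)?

Yes

A consistent assignment under X-linked dominant exists: I-1 X^W Y, I-2 X^W X^w, II-1 X^W X^W, II-2 X^w Y, II-3 X^W Y, II-4 X^W X^W, II-5 X^W Y, II-6 X^W X^W, III-1 X^W Y, III-2 X^W X^W, III-3 X^W X^W, III-4 X^W Y, III-5 X^W X^w, III-6 X^w X^w, IV-1 X^W Y.
In this assignment every recorded phenotype matches its genotype and every non-founder's genotype is obtainable from its parents' genotypes, so the pedigree is consistent.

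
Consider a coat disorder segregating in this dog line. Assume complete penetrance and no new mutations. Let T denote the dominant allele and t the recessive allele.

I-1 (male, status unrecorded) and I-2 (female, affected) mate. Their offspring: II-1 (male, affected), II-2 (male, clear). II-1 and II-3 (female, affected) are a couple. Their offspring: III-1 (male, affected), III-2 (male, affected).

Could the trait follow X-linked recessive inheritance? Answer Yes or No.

Under X-linked recessive, II-2 (clear, male) cannot arise from I-1 (unrecorded) × I-2 (affected).

No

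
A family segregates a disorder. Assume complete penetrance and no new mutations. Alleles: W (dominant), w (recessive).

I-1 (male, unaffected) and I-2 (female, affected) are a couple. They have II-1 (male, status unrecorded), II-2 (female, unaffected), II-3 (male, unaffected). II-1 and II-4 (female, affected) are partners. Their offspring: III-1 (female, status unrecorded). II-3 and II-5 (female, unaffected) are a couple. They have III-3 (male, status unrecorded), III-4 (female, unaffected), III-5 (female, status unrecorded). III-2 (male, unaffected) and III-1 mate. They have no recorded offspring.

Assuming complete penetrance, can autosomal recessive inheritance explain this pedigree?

A consistent assignment under autosomal recessive exists: I-1 WW, I-2 ww, II-1 Ww, II-2 Ww, II-3 Ww, II-4 ww, II-5 WW, III-1 Ww, III-2 WW, III-3 WW, III-4 WW, III-5 WW.
In this assignment every recorded phenotype matches its genotype and every non-founder's genotype is obtainable from its parents' genotypes, so the pedigree is consistent.

Yes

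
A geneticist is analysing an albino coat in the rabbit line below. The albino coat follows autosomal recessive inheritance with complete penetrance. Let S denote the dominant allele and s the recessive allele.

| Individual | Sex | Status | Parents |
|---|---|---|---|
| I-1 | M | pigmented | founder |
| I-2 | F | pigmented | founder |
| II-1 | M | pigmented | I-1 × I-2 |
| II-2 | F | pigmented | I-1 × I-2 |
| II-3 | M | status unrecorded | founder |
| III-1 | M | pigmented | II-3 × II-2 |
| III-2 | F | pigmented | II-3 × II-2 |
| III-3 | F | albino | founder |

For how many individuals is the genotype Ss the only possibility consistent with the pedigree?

No individual's genotype is forced to Ss by the pedigree, so the count is 0.

0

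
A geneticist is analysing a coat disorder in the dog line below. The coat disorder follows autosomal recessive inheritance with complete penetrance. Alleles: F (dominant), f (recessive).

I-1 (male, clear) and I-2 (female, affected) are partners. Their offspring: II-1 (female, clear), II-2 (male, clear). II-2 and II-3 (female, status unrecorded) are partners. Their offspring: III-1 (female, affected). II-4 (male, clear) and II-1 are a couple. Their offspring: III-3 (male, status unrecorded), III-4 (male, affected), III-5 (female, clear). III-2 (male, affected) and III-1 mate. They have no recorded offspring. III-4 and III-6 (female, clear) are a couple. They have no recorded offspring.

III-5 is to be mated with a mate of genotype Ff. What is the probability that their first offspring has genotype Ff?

II-4 is clear so carries F and passed f to III-4 (ff), so II-4 is Ff.
II-1 is clear so carries F and received f from I-2 (ff), so II-1 is Ff.
III-5 is a clear offspring of II-4 (Ff) × II-1 (Ff), whose cross gives 1/4 FF : 1/2 Ff : 1/4 ff; conditioning on being clear, III-5 is FF with probability 1/3, Ff with probability 2/3.
Summing over parental genotype combinations, P(offspring has genotype Ff) = 1/3·1/2 + 2/3·1/2 = 1/2.

1/2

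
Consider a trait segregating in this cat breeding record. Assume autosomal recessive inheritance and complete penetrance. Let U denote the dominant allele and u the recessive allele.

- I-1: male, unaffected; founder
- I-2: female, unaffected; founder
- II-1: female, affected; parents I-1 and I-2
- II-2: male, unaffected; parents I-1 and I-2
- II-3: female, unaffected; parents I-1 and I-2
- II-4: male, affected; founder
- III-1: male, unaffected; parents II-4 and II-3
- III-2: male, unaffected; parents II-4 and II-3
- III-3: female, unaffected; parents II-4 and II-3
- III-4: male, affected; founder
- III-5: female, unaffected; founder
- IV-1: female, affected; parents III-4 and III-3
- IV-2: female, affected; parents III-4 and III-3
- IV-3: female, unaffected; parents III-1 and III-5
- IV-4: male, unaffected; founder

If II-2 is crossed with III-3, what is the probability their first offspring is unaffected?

I-1 is unaffected so carries U and passed u to II-1 (uu), so I-1 is Uu.
I-2 is unaffected so carries U and passed u to II-1 (uu), so I-2 is Uu.
II-2 is an unaffected offspring of I-1 (Uu) × I-2 (Uu), whose cross gives 1/4 UU : 1/2 Uu : 1/4 uu; conditioning on being unaffected, II-2 is UU with probability 1/3, Uu with probability 2/3.
III-3 is unaffected so carries U and received u from II-4 (uu), so III-3 is Uu.
Summing over parental genotype combinations, P(offspring is unaffected) = 1/3·1 + 2/3·3/4 = 5/6.

5/6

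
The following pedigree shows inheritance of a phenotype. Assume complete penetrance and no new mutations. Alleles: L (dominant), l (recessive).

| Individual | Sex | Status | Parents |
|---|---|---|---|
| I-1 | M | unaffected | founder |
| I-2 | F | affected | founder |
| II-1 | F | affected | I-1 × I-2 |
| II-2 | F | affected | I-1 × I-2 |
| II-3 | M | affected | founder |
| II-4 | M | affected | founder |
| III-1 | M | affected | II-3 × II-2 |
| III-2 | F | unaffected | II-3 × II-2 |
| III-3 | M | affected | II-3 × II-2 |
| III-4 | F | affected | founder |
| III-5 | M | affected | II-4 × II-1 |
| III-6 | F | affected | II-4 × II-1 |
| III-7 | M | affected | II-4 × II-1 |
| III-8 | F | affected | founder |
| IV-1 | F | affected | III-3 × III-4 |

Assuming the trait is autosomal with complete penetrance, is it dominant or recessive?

dominant

II-3 and II-2 are both affected yet have an unaffected child III-2. Under a recessive model two affected parents are homozygous and every child would be affected, so the trait cannot be recessive.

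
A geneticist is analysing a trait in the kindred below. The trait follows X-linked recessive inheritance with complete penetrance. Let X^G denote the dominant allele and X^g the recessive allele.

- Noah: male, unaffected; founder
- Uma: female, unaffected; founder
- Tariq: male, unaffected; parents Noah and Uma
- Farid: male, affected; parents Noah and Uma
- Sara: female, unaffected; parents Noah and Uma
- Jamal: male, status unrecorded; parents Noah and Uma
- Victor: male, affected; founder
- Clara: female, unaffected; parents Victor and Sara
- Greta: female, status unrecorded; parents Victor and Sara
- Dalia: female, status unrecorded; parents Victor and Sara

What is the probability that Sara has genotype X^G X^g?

Noah is unaffected, so Noah is X^G Y.
Uma is unaffected so carries G and passed g to Farid (X^g Y), so Uma is X^G X^g.
Their cross gives offspring ratios 1/2 X^G X^G : 1/2 X^G X^g. Conditioning on Sara being unaffected, P(X^G X^g) = 1/2 / 1 = 1/2 before taking Sara's own offspring into account.
Victor is affected, so Victor is X^g Y.
Now use Sara's offspring. Probability of each recorded status — unaffected daughter Clara: 1/2 if Sara is X^G X^g, 1 if X^G X^G. (Greta, Dalia: equally likely either way, so uninformative.)
Bayes: P(X^G X^g) = 1/2·1/2 / (1/2·1/2 + 1/2·1) = 1/3.

1/3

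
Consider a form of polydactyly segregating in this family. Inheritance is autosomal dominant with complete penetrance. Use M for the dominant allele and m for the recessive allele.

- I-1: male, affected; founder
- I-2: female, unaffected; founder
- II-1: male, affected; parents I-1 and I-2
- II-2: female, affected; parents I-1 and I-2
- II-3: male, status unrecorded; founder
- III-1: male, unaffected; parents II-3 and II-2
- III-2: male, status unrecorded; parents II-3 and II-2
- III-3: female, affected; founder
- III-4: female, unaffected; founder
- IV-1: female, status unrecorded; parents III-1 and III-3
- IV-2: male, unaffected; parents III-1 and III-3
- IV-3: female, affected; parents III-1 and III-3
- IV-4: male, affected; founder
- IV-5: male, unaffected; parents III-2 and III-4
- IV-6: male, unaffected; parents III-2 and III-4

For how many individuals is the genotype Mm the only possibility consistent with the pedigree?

Obligate heterozygotes: II-1 is affected so carries M and received m from I-2 (mm), so II-1 is Mm; II-2 is affected so carries M and received m from I-2 (mm), so II-2 is Mm; III-3 is affected so carries M and passed m to IV-2 (mm), so III-3 is Mm; IV-3 is affected so carries M and received m from III-1 (mm), so IV-3 is Mm.
Every other individual is either homozygous by phenotype or has at least one consistent homozygous assignment, so the count is 4.

4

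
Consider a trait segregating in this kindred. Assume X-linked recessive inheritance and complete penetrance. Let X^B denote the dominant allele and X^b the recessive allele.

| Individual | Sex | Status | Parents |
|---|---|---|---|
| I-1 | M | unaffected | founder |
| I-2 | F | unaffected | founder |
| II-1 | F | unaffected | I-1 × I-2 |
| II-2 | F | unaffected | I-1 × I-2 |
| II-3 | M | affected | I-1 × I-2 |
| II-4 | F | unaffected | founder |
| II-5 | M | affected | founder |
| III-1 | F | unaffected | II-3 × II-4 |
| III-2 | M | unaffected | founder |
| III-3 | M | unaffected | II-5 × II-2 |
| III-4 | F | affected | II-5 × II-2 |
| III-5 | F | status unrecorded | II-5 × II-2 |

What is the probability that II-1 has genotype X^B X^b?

1/2

I-1 is unaffected, so I-1 is X^B Y.
I-2 is unaffected so carries B and passed b to II-2 (X^B X^b, whose B came from I-1), so I-2 is X^B X^b.
Their cross gives offspring ratios 1/2 X^B X^B : 1/2 X^B X^b. Conditioning on II-1 being unaffected, P(X^B X^b) = 1/2 / 1 = 1/2.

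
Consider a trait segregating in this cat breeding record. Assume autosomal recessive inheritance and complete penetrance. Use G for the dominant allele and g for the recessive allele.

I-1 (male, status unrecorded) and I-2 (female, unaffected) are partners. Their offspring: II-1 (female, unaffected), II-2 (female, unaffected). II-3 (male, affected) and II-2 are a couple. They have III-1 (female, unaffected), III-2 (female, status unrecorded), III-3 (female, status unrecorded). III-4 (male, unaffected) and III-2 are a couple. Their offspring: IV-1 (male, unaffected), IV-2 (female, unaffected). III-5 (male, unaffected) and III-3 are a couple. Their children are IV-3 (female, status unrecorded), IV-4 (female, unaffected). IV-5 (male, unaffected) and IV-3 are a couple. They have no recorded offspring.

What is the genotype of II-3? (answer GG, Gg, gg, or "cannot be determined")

gg

II-3 is affected, so II-3 is gg.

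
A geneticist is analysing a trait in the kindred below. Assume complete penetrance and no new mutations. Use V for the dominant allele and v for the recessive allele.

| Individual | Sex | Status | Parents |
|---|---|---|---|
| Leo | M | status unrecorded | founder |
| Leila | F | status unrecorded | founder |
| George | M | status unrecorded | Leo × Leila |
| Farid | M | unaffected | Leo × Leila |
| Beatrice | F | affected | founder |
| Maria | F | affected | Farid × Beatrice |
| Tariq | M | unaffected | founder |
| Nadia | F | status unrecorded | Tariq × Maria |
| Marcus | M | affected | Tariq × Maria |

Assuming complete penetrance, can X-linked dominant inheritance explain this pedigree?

Yes

A consistent assignment under X-linked dominant exists: Leo X^V Y, Leila X^V X^v, George X^V Y, Farid X^v Y, Beatrice X^V X^V, Maria X^V X^v, Tariq X^v Y, Nadia X^V X^v, Marcus X^V Y.
In this assignment every recorded phenotype matches its genotype and every non-founder's genotype is obtainable from its parents' genotypes, so the pedigree is consistent.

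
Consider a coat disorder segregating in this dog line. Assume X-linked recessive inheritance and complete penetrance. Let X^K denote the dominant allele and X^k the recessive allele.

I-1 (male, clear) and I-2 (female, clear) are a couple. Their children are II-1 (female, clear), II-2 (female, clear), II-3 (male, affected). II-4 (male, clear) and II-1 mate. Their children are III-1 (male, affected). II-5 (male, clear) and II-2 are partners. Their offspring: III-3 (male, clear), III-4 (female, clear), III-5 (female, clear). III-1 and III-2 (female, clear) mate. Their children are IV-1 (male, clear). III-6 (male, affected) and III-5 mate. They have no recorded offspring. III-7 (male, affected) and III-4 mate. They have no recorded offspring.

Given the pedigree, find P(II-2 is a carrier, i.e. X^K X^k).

I-1 is clear, so I-1 is X^K Y.
I-2 is clear so carries K and passed k to II-1 (X^K X^k, whose K came from I-1), so I-2 is X^K X^k.
Their cross gives offspring ratios 1/2 X^K X^K : 1/2 X^K X^k. Conditioning on II-2 being clear, P(X^K X^k) = 1/2 / 1 = 1/2 before taking II-2's own offspring into account.
II-5 is clear, so II-5 is X^K Y.
Now use II-2's offspring. Probability of each recorded status — clear son III-3: 1/2 if II-2 is X^K X^k, 1 if X^K X^K. (III-4, III-5: equally likely either way, so uninformative.)
Bayes: P(X^K X^k) = 1/2·1/2 / (1/2·1/2 + 1/2·1) = 1/3.

1/3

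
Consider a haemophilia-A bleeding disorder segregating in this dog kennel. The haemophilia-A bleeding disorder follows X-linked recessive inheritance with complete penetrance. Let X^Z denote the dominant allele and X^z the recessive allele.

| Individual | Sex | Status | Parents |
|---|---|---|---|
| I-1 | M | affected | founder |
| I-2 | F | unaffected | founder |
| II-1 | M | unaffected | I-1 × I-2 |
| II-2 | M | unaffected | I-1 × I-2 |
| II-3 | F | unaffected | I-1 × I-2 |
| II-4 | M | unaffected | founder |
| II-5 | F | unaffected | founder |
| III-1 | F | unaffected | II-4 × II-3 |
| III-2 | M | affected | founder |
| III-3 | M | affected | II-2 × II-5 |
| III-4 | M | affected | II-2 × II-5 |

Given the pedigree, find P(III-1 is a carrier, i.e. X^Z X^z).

1/2

II-4 is unaffected, so II-4 is X^Z Y.
II-3 is unaffected so carries Z and received z from I-1 (X^z Y), so II-3 is X^Z X^z.
Their cross gives offspring ratios 1/2 X^Z X^Z : 1/2 X^Z X^z. Conditioning on III-1 being unaffected, P(X^Z X^z) = 1/2 / 1 = 1/2.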